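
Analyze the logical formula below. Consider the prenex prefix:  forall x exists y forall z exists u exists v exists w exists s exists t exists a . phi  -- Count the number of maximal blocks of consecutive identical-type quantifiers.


Quantifier-type sequence: A E A E E E E E E  (A=forall, E=exists)
Group into maximal same-type runs:
  Ax1 | Ex1 | Ax1 | Ex6
Number of blocks = 4

4


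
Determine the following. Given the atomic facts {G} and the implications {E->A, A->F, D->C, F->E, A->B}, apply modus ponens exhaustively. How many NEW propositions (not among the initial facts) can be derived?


Initial facts: {G}
Apply modus ponens to closure:
  (no implication fires)
Final known: {G}
New propositions: {(none)}
Count = 0

0


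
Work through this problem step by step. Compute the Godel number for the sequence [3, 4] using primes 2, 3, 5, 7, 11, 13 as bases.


Encode each element as an exponent of the corresponding prime:
  2^3 = 8
  3^4 = 81
Product = 8 * 81 = 648

648


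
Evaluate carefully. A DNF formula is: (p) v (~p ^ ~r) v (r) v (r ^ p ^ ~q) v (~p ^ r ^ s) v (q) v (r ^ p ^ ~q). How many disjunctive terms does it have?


A DNF formula is a disjunction of terms (conjunctions).
Terms are separated by v.
Counting the disjuncts: 7 terms.

7


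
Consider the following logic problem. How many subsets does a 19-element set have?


The power set of a set with n elements has 2^n elements.
|P(S)| = 2^19 = 524288

524288


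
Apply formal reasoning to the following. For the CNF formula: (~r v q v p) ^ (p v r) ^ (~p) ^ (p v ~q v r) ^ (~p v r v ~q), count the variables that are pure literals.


Check each variable for pure literal status:
p: mixed (not pure)
q: mixed (not pure)
r: mixed (not pure)
Pure literal count = 0

0


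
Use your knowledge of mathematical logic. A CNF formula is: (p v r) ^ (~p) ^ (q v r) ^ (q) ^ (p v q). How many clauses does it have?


A CNF formula is a conjunction of clauses.
Clauses are separated by ^.
Counting the conjuncts: 5 clauses.

5


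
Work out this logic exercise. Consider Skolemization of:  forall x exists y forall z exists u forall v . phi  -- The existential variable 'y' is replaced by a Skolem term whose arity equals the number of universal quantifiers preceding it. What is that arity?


Quantifier prefix: forall x exists y forall z exists u forall v
'y' is existentially quantified at position 2.
Universal variables preceding it: x
Skolem function arity = 1

1


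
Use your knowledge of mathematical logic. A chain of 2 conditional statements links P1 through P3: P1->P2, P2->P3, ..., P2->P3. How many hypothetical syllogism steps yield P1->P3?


With 2 implications in a chain connecting 3 propositions:
P1->P2, P2->P3, ..., P2->P3
Steps needed = (number of implications) - 1 = 2 - 1 = 1

1


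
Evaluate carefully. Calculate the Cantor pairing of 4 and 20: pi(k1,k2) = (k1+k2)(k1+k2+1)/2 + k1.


k1 + k2 = 24
(k1+k2)(k1+k2+1)/2 = 24 * 25 / 2 = 300
pi = 300 + 4 = 304

304


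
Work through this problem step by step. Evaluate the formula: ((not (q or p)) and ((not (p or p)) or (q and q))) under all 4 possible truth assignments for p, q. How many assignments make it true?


Check all 4 assignments:
p=0, q=0: 1
p=0, q=1: 0
p=1, q=0: 0
p=1, q=1: 0
Count of True = 1

1


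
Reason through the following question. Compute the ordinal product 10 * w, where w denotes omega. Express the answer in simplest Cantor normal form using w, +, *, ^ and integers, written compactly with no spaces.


Compute 10 * w.
Ordinal * is associative and left-distributive over +, but NOT commutative; for finite n>1, n*w = w but w*n stays w*n.
For finite n>0, n * w = sup{n*k : k<w} = w. So 10 * w = w.
Result = w

w


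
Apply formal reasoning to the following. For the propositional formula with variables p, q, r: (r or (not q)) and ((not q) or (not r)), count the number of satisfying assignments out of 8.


Evaluate all 8 assignments for p, q, r:
p=0, q=0, r=0: 1
p=0, q=0, r=1: 1
p=0, q=1, r=0: 0
p=0, q=1, r=1: 0
p=1, q=0, r=0: 1
p=1, q=0, r=1: 1
p=1, q=1, r=0: 0
p=1, q=1, r=1: 0
Satisfying count = 4

4


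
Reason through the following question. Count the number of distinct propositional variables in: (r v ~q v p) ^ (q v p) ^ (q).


Identify each variable that appears in the formula.
Variables found: p, q, r
Count = 3

3


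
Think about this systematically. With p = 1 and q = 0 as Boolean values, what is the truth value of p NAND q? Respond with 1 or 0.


p = 1, q = 0
Operation: p NAND q
Evaluate: 1 NAND 0 = 1

1


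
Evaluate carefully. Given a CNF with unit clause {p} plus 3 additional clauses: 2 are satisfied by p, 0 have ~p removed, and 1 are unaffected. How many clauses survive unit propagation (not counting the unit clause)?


Satisfied (removed): 2
Shortened (remain): 0
Unchanged (remain): 1
Remaining = 0 + 1 = 1

1


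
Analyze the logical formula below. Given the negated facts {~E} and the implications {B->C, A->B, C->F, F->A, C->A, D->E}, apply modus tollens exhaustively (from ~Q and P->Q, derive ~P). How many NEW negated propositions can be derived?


Initial negated facts: {~E}
Apply modus tollens to closure:
  ~E and D->E  =>  ~D
Final negated: {~D, ~E}
New negations: {~D}
Count = 1

1


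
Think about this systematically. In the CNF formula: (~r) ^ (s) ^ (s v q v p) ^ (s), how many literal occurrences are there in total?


Counting literals in each clause:
Clause 1: 1 literal(s)
Clause 2: 1 literal(s)
Clause 3: 3 literal(s)
Clause 4: 1 literal(s)
Total = 6

6


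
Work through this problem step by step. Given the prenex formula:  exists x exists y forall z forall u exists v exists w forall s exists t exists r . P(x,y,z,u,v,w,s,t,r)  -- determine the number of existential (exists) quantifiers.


Quantifier prefix: exists x exists y forall z forall u exists v exists w forall s exists t exists r
Mark each quantifier type:
  E E U U E E U E E
Universal count = 3, Existential count = 6
Asked for existential (exists) quantifiers: 6

6


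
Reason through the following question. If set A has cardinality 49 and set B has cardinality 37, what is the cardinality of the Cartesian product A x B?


The Cartesian product A x B contains all ordered pairs (a, b).
|A x B| = |A| * |B| = 49 * 37 = 1813

1813


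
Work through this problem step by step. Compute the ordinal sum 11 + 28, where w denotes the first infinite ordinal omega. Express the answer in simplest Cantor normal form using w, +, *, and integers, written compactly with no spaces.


Compute 11 + 28.
Ordinal + is associative but NOT commutative; for finite n>0, n + w = w but w + n stays w+n.
Both operands finite; ordinal + agrees with natural +: 11 + 28 = 39.
Result = 39

39


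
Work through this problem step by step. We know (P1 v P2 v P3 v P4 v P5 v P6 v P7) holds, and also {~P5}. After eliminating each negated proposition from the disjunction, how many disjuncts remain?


Original disjuncts (7): P1, P2, P3, P4, P5, P6, P7
Negated (eliminate): ~P5
Remaining disjuncts: P1, P2, P3, P4, P6, P7
Count = 7 - 1 = 6

6


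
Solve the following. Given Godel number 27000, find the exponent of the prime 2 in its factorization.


Factorize 27000 by dividing by 2 repeatedly.
Division steps: 2 divides 27000 exactly 3 time(s).
Exponent of 2 = 3

3


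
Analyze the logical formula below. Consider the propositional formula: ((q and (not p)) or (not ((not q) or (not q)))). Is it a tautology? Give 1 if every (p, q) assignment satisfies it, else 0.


Check all 4 assignments:
p=0, q=0: 0
p=0, q=1: 1
p=1, q=0: 0
p=1, q=1: 1
Satisfying count = 2/4.
Tautology iff count = 4: no.

0


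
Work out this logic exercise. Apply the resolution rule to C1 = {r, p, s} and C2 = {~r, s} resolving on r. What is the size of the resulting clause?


Remove r from C1 and ~r from C2.
C1 remainder: {p, s}
C2 remainder: {s}
Union (resolvent): {p, s}
Resolvent has 2 literal(s).

2


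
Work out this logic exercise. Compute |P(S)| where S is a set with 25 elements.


The power set of a set with n elements has 2^n elements.
|P(S)| = 2^25 = 33554432

33554432


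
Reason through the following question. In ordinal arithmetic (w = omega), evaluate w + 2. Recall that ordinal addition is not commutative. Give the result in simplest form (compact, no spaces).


Compute w + 2.
Ordinal + is associative but NOT commutative; for finite n>0, n + w = w but w + n stays w+n.
w + 2 is already in normal form (a successor ordinal beyond w).
Result = w+2

w+2


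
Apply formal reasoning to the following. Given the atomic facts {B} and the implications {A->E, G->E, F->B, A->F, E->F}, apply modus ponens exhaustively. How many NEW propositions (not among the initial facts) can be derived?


Initial facts: {B}
Apply modus ponens to closure:
  (no implication fires)
Final known: {B}
New propositions: {(none)}
Count = 0

0


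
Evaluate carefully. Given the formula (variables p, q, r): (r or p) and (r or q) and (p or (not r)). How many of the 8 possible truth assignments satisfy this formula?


Evaluate all 8 assignments for p, q, r:
p=0, q=0, r=0: 0
p=0, q=0, r=1: 0
p=0, q=1, r=0: 0
p=0, q=1, r=1: 0
p=1, q=0, r=0: 0
p=1, q=0, r=1: 1
p=1, q=1, r=0: 1
p=1, q=1, r=1: 1
Satisfying count = 3

3


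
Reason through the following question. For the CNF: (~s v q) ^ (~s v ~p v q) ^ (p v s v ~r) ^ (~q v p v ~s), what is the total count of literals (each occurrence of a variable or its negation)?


Counting literals in each clause:
Clause 1: 2 literal(s)
Clause 2: 3 literal(s)
Clause 3: 3 literal(s)
Clause 4: 3 literal(s)
Total = 11

11


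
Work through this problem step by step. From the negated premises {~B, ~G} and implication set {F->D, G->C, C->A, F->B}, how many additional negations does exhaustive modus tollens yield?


Initial negated facts: {~B, ~G}
Apply modus tollens to closure:
  ~B and F->B  =>  ~F
Final negated: {~B, ~F, ~G}
New negations: {~F}
Count = 1

1


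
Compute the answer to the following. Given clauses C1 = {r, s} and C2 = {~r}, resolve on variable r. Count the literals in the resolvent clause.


Remove r from C1 and ~r from C2.
C1 remainder: {s}
C2 remainder: {}
Union (resolvent): {s}
Resolvent has 1 literal(s).

1


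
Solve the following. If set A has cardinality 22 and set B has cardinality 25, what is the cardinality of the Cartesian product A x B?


The Cartesian product A x B contains all ordered pairs (a, b).
|A x B| = |A| * |B| = 22 * 25 = 550

550


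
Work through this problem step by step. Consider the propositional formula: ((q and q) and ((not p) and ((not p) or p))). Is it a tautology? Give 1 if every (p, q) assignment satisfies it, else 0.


Check all 4 assignments:
p=0, q=0: 0
p=0, q=1: 1
p=1, q=0: 0
p=1, q=1: 0
Satisfying count = 1/4.
Tautology iff count = 4: no.

0


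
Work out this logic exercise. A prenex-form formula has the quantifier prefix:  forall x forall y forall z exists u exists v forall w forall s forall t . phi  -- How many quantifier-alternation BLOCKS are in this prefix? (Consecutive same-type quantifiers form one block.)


Quantifier-type sequence: A A A E E A A A  (A=forall, E=exists)
Group into maximal same-type runs:
  Ax3 | Ex2 | Ax3
Number of blocks = 3

3


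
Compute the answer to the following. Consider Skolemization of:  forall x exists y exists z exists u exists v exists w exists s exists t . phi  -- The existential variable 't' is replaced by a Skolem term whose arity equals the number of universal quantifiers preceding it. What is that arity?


Quantifier prefix: forall x exists y exists z exists u exists v exists w exists s exists t
't' is existentially quantified at position 8.
Universal variables preceding it: x
Skolem function arity = 1

1


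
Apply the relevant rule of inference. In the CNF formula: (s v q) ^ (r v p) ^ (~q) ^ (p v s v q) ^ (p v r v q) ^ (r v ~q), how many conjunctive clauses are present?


A CNF formula is a conjunction of clauses.
Clauses are separated by ^.
Counting the conjuncts: 6 clauses.

6


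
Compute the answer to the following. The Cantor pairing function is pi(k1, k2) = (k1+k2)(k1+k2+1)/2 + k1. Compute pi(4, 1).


k1 + k2 = 5
(k1+k2)(k1+k2+1)/2 = 5 * 6 / 2 = 15
pi = 15 + 4 = 19

19


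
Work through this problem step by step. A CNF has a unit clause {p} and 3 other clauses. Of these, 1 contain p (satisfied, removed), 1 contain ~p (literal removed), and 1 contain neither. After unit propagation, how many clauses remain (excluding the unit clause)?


Satisfied (removed): 1
Shortened (remain): 1
Unchanged (remain): 1
Remaining = 1 + 1 = 2

2


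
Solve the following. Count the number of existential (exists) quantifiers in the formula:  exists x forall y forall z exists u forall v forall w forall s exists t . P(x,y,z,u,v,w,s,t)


Quantifier prefix: exists x forall y forall z exists u forall v forall w forall s exists t
Mark each quantifier type:
  E U U E U U U E
Universal count = 5, Existential count = 3
Asked for existential (exists) quantifiers: 3

3


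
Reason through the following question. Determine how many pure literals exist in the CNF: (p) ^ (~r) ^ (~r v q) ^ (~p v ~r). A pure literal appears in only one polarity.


Check each variable for pure literal status:
p: mixed (not pure)
q: pure positive
r: pure negative
Pure literal count = 2

2


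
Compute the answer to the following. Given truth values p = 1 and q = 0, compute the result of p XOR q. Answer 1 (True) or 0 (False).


p = 1, q = 0
Operation: p XOR q
Evaluate: 1 XOR 0 = 1

1


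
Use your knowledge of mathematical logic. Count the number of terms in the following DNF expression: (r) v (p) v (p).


A DNF formula is a disjunction of terms (conjunctions).
Terms are separated by v.
Counting the disjuncts: 3 terms.

3


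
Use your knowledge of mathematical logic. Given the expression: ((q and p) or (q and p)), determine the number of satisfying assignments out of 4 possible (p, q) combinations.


Check all 4 assignments:
p=0, q=0: 0
p=0, q=1: 0
p=1, q=0: 0
p=1, q=1: 1
Count of True = 1

1


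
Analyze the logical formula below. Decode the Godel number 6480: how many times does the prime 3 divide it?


Factorize 6480 by dividing by 3 repeatedly.
Division steps: 3 divides 6480 exactly 4 time(s).
Exponent of 3 = 4

4


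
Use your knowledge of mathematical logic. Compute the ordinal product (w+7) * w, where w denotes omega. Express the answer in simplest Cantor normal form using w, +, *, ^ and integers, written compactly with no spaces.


Compute (w+7) * w.
Ordinal * is associative and left-distributive over +, but NOT commutative; for finite n>1, n*w = w but w*n stays w*n.
(w+7) * w = sup{(w+7)*k : k<w} = sup{w*k+7} = w^2 (the +7 tail is absorbed in the limit).
Result = w^2

w^2


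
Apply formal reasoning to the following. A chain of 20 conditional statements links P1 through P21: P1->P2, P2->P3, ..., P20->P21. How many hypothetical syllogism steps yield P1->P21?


With 20 implications in a chain connecting 21 propositions:
P1->P2, P2->P3, ..., P20->P21
Steps needed = (number of implications) - 1 = 20 - 1 = 19

19


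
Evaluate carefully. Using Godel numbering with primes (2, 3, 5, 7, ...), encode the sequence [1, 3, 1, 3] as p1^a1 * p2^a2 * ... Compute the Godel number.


Encode each element as an exponent of the corresponding prime:
  2^1 = 2
  3^3 = 27
  5^1 = 5
  7^3 = 343
Product = 2 * 27 * 5 * 343 = 92610

92610


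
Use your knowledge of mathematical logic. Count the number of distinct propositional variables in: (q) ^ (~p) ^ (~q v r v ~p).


Identify each variable that appears in the formula.
Variables found: p, q, r
Count = 3

3


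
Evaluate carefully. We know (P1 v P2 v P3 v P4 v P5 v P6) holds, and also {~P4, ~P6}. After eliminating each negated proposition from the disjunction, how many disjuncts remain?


Original disjuncts (6): P1, P2, P3, P4, P5, P6
Negated (eliminate): ~P4, ~P6
Remaining disjuncts: P1, P2, P3, P5
Count = 6 - 2 = 4

4


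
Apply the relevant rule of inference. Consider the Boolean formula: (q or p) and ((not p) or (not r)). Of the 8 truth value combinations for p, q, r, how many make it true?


Evaluate all 8 assignments for p, q, r:
p=0, q=0, r=0: 0
p=0, q=0, r=1: 0
p=0, q=1, r=0: 1
p=0, q=1, r=1: 1
p=1, q=0, r=0: 1
p=1, q=0, r=1: 0
p=1, q=1, r=0: 1
p=1, q=1, r=1: 0
Satisfying count = 4

4


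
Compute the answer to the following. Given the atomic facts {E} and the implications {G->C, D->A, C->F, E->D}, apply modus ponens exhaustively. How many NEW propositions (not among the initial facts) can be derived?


Initial facts: {E}
Apply modus ponens to closure:
  E and E->D  =>  D
  D and D->A  =>  A
Final known: {A, D, E}
New propositions: {A, D}
Count = 2

2


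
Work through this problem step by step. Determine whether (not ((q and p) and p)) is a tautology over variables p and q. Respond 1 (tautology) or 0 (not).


Check all 4 assignments:
p=0, q=0: 1
p=0, q=1: 1
p=1, q=0: 1
p=1, q=1: 0
Satisfying count = 3/4.
Tautology iff count = 4: no.

0


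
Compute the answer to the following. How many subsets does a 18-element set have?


The power set of a set with n elements has 2^n elements.
|P(S)| = 2^18 = 262144

262144


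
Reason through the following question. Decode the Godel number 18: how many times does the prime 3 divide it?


Factorize 18 by dividing by 3 repeatedly.
Division steps: 3 divides 18 exactly 2 time(s).
Exponent of 3 = 2

2


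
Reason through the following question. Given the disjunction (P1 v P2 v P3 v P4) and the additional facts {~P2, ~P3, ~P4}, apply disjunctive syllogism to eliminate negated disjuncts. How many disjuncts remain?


Original disjuncts (4): P1, P2, P3, P4
Negated (eliminate): ~P2, ~P3, ~P4
Remaining disjuncts: P1
Count = 4 - 3 = 1

1


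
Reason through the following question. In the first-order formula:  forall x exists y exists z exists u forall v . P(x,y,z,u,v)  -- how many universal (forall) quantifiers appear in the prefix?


Quantifier prefix: forall x exists y exists z exists u forall v
Mark each quantifier type:
  U E E E U
Universal count = 2, Existential count = 3
Asked for universal (forall) quantifiers: 2

2


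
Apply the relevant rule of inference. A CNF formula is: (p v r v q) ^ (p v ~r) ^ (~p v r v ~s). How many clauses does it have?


A CNF formula is a conjunction of clauses.
Clauses are separated by ^.
Counting the conjuncts: 3 clauses.

3


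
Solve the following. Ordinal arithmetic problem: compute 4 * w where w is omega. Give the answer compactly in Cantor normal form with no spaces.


Compute 4 * w.
Ordinal * is associative and left-distributive over +, but NOT commutative; for finite n>1, n*w = w but w*n stays w*n.
For finite n>0, n * w = sup{n*k : k<w} = w. So 4 * w = w.
Result = w

w


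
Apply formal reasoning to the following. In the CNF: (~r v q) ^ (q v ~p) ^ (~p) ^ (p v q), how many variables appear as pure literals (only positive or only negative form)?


Check each variable for pure literal status:
p: mixed (not pure)
q: pure positive
r: pure negative
Pure literal count = 2

2


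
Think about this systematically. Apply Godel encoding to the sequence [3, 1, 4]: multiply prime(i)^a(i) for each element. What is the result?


Encode each element as an exponent of the corresponding prime:
  2^3 = 8
  3^1 = 3
  5^4 = 625
Product = 8 * 3 * 625 = 15000

15000


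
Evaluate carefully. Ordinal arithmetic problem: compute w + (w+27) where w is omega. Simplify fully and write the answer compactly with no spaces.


Compute w + (w+27).
Ordinal + is associative but NOT commutative; for finite n>0, n + w = w but w + n stays w+n.
w + (w+27) = (w+w) + 27 = w*2+27.
Result = w*2+27

w*2+27


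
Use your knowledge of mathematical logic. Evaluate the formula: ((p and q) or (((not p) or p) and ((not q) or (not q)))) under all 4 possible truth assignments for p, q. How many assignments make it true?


Check all 4 assignments:
p=0, q=0: 1
p=0, q=1: 0
p=1, q=0: 1
p=1, q=1: 1
Count of True = 3

3


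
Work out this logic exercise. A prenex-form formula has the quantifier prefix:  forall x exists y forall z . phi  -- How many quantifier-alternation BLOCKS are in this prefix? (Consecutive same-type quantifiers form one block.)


Quantifier-type sequence: A E A  (A=forall, E=exists)
Group into maximal same-type runs:
  Ax1 | Ex1 | Ax1
Number of blocks = 3

3


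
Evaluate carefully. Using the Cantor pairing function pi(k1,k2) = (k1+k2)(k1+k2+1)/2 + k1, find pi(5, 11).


k1 + k2 = 16
(k1+k2)(k1+k2+1)/2 = 16 * 17 / 2 = 136
pi = 136 + 5 = 141

141


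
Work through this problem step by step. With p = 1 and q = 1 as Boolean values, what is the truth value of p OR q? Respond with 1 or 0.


p = 1, q = 1
Operation: p OR q
Evaluate: 1 OR 1 = 1

1


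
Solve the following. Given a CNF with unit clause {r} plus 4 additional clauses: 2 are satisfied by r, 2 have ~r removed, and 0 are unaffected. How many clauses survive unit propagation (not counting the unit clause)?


Satisfied (removed): 2
Shortened (remain): 2
Unchanged (remain): 0
Remaining = 2 + 0 = 2

2


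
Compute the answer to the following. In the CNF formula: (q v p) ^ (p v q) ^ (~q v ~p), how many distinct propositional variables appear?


Identify each variable that appears in the formula.
Variables found: p, q
Count = 2

2


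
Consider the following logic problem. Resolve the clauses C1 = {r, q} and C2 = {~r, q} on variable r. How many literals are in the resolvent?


Remove r from C1 and ~r from C2.
C1 remainder: {q}
C2 remainder: {q}
Union (resolvent): {q}
Resolvent has 1 literal(s).

1


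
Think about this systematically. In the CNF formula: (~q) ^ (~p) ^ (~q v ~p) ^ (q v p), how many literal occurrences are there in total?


Counting literals in each clause:
Clause 1: 1 literal(s)
Clause 2: 1 literal(s)
Clause 3: 2 literal(s)
Clause 4: 2 literal(s)
Total = 6

6


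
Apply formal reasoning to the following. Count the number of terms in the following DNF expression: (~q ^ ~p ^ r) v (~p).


A DNF formula is a disjunction of terms (conjunctions).
Terms are separated by v.
Counting the disjuncts: 2 terms.

2


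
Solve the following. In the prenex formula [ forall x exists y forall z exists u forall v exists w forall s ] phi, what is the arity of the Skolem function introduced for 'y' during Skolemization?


Quantifier prefix: forall x exists y forall z exists u forall v exists w forall s
'y' is existentially quantified at position 2.
Universal variables preceding it: x
Skolem function arity = 1

1


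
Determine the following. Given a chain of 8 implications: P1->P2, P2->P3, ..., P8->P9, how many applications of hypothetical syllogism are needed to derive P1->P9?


With 8 implications in a chain connecting 9 propositions:
P1->P2, P2->P3, ..., P8->P9
Steps needed = (number of implications) - 1 = 8 - 1 = 7

7


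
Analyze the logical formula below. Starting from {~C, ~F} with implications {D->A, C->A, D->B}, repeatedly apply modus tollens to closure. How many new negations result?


Initial negated facts: {~C, ~F}
Apply modus tollens to closure:
  (no implication fires)
Final negated: {~C, ~F}
New negations: {(none)}
Count = 0

0


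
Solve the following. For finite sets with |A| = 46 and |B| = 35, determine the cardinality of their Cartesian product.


The Cartesian product A x B contains all ordered pairs (a, b).
|A x B| = |A| * |B| = 46 * 35 = 1610

1610


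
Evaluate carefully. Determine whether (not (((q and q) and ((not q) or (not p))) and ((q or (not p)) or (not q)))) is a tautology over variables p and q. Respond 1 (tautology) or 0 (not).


Check all 4 assignments:
p=0, q=0: 1
p=0, q=1: 0
p=1, q=0: 1
p=1, q=1: 1
Satisfying count = 3/4.
Tautology iff count = 4: no.

0


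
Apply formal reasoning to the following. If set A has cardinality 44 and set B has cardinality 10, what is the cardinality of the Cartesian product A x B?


The Cartesian product A x B contains all ordered pairs (a, b).
|A x B| = |A| * |B| = 44 * 10 = 440

440


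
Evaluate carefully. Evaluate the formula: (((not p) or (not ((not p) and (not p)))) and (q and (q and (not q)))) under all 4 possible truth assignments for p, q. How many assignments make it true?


Check all 4 assignments:
p=0, q=0: 0
p=0, q=1: 0
p=1, q=0: 0
p=1, q=1: 0
Count of True = 0

0


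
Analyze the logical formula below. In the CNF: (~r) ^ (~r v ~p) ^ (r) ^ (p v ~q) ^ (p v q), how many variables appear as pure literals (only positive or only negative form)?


Check each variable for pure literal status:
p: mixed (not pure)
q: mixed (not pure)
r: mixed (not pure)
Pure literal count = 0

0


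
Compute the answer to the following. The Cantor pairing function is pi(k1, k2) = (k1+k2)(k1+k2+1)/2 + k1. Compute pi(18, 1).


k1 + k2 = 19
(k1+k2)(k1+k2+1)/2 = 19 * 20 / 2 = 190
pi = 190 + 18 = 208

208


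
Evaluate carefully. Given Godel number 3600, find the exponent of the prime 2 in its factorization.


Factorize 3600 by dividing by 2 repeatedly.
Division steps: 2 divides 3600 exactly 4 time(s).
Exponent of 2 = 4

4


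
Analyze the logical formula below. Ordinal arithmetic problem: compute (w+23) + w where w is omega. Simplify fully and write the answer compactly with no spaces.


Compute (w+23) + w.
Ordinal + is associative but NOT commutative; for finite n>0, n + w = w but w + n stays w+n.
(w+23) + w = w + (23+w) = w + w = w*2 (the finite tail 23 is absorbed by the right w).
Result = w*2

w*2


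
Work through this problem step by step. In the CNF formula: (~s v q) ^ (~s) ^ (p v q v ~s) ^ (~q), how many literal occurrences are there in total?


Counting literals in each clause:
Clause 1: 2 literal(s)
Clause 2: 1 literal(s)
Clause 3: 3 literal(s)
Clause 4: 1 literal(s)
Total = 7

7


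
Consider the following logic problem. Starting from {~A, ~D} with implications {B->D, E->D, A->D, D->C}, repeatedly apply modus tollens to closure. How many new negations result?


Initial negated facts: {~A, ~D}
Apply modus tollens to closure:
  ~D and B->D  =>  ~B
  ~D and E->D  =>  ~E
Final negated: {~A, ~B, ~D, ~E}
New negations: {~B, ~E}
Count = 2

2


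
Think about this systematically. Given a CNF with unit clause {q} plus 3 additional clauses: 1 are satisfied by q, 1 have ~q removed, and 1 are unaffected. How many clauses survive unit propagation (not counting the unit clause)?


Satisfied (removed): 1
Shortened (remain): 1
Unchanged (remain): 1
Remaining = 1 + 1 = 2

2


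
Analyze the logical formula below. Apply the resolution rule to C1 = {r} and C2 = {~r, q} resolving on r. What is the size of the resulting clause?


Remove r from C1 and ~r from C2.
C1 remainder: {}
C2 remainder: {q}
Union (resolvent): {q}
Resolvent has 1 literal(s).

1


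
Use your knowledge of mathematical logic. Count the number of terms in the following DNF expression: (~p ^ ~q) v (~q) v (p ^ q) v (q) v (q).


A DNF formula is a disjunction of terms (conjunctions).
Terms are separated by v.
Counting the disjuncts: 5 terms.

5


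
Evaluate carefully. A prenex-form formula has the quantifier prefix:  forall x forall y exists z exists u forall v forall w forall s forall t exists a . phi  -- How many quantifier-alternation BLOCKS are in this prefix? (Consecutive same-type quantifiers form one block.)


Quantifier-type sequence: A A E E A A A A E  (A=forall, E=exists)
Group into maximal same-type runs:
  Ax2 | Ex2 | Ax4 | Ex1
Number of blocks = 4

4


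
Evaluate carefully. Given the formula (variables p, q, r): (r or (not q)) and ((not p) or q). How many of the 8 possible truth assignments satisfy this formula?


Evaluate all 8 assignments for p, q, r:
p=0, q=0, r=0: 1
p=0, q=0, r=1: 1
p=0, q=1, r=0: 0
p=0, q=1, r=1: 1
p=1, q=0, r=0: 0
p=1, q=0, r=1: 0
p=1, q=1, r=0: 0
p=1, q=1, r=1: 1
Satisfying count = 4

4


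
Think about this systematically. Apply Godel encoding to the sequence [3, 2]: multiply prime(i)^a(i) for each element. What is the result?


Encode each element as an exponent of the corresponding prime:
  2^3 = 8
  3^2 = 9
Product = 8 * 9 = 72

72


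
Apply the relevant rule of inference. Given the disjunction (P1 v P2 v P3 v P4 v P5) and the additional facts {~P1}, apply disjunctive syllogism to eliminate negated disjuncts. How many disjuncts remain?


Original disjuncts (5): P1, P2, P3, P4, P5
Negated (eliminate): ~P1
Remaining disjuncts: P2, P3, P4, P5
Count = 5 - 1 = 4

4


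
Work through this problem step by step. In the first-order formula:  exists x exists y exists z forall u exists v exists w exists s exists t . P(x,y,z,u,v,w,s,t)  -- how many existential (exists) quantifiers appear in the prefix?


Quantifier prefix: exists x exists y exists z forall u exists v exists w exists s exists t
Mark each quantifier type:
  E E E U E E E E
Universal count = 1, Existential count = 7
Asked for existential (exists) quantifiers: 7

7


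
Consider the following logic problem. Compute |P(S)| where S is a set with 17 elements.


The power set of a set with n elements has 2^n elements.
|P(S)| = 2^17 = 131072

131072


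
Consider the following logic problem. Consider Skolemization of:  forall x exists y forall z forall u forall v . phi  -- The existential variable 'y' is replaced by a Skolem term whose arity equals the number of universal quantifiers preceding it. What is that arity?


Quantifier prefix: forall x exists y forall z forall u forall v
'y' is existentially quantified at position 2.
Universal variables preceding it: x
Skolem function arity = 1

1


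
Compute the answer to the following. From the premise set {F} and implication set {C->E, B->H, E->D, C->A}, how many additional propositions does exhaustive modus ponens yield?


Initial facts: {F}
Apply modus ponens to closure:
  (no implication fires)
Final known: {F}
New propositions: {(none)}
Count = 0

0


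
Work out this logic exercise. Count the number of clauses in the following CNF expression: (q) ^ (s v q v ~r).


A CNF formula is a conjunction of clauses.
Clauses are separated by ^.
Counting the conjuncts: 2 clauses.

2


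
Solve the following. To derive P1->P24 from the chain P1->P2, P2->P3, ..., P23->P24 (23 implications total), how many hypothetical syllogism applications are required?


With 23 implications in a chain connecting 24 propositions:
P1->P2, P2->P3, ..., P23->P24
Steps needed = (number of implications) - 1 = 23 - 1 = 22

22


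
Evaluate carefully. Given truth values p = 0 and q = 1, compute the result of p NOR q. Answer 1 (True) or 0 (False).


p = 0, q = 1
Operation: p NOR q
Evaluate: 0 NOR 1 = 0

0


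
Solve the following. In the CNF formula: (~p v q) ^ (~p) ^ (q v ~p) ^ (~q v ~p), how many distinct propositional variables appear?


Identify each variable that appears in the formula.
Variables found: p, q
Count = 2

2


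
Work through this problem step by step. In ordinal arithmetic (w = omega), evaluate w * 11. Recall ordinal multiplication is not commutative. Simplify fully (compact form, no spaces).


Compute w * 11.
Ordinal * is associative and left-distributive over +, but NOT commutative; for finite n>1, n*w = w but w*n stays w*n.
w * 11 means 11 copies of w concatenated: w*11.
Result = w*11

w*11


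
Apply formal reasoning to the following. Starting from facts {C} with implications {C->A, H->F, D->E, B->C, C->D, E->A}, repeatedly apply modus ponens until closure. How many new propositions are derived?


Initial facts: {C}
Apply modus ponens to closure:
  C and C->A  =>  A
  C and C->D  =>  D
  D and D->E  =>  E
Final known: {A, C, D, E}
New propositions: {A, D, E}
Count = 3

3


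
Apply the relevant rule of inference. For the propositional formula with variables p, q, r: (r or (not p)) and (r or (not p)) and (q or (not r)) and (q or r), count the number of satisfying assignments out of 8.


Evaluate all 8 assignments for p, q, r:
p=0, q=0, r=0: 0
p=0, q=0, r=1: 0
p=0, q=1, r=0: 1
p=0, q=1, r=1: 1
p=1, q=0, r=0: 0
p=1, q=0, r=1: 0
p=1, q=1, r=0: 0
p=1, q=1, r=1: 1
Satisfying count = 3

3


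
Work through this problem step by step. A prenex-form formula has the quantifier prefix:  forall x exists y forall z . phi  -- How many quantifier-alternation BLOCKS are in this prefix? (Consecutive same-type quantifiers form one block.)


Quantifier-type sequence: A E A  (A=forall, E=exists)
Group into maximal same-type runs:
  Ax1 | Ex1 | Ax1
Number of blocks = 3

3


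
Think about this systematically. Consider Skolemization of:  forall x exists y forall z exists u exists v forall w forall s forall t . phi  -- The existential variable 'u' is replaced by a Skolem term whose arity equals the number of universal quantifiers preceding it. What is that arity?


Quantifier prefix: forall x exists y forall z exists u exists v forall w forall s forall t
'u' is existentially quantified at position 4.
Universal variables preceding it: x, z
Skolem function arity = 2

2


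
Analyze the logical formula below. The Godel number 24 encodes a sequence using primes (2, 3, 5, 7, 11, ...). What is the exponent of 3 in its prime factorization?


Factorize 24 by dividing by 3 repeatedly.
Division steps: 3 divides 24 exactly 1 time(s).
Exponent of 3 = 1

1


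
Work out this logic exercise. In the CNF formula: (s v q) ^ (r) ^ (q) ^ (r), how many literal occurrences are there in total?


Counting literals in each clause:
Clause 1: 2 literal(s)
Clause 2: 1 literal(s)
Clause 3: 1 literal(s)
Clause 4: 1 literal(s)
Total = 5

5


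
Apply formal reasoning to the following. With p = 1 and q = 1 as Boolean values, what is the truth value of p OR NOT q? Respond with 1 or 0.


p = 1, q = 1
Operation: p OR NOT q
Evaluate: 1 OR NOT 1 = 1

1


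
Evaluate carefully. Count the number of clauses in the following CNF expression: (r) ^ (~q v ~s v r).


A CNF formula is a conjunction of clauses.
Clauses are separated by ^.
Counting the conjuncts: 2 clauses.

2


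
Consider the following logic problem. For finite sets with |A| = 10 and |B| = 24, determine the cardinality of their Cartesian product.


The Cartesian product A x B contains all ordered pairs (a, b).
|A x B| = |A| * |B| = 10 * 24 = 240

240


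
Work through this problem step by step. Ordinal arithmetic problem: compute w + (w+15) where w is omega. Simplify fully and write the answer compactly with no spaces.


Compute w + (w+15).
Ordinal + is associative but NOT commutative; for finite n>0, n + w = w but w + n stays w+n.
w + (w+15) = (w+w) + 15 = w*2+15.
Result = w*2+15

w*2+15


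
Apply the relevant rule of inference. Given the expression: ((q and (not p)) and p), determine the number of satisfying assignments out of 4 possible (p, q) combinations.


Check all 4 assignments:
p=0, q=0: 0
p=0, q=1: 0
p=1, q=0: 0
p=1, q=1: 0
Count of True = 0

0


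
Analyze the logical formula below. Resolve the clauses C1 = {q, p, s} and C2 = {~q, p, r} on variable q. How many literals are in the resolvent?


Remove q from C1 and ~q from C2.
C1 remainder: {p, s}
C2 remainder: {p, r}
Union (resolvent): {p, r, s}
Resolvent has 3 literal(s).

3


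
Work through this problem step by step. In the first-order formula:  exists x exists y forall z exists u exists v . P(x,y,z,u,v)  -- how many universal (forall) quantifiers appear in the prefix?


Quantifier prefix: exists x exists y forall z exists u exists v
Mark each quantifier type:
  E E U E E
Universal count = 1, Existential count = 4
Asked for universal (forall) quantifiers: 1

1


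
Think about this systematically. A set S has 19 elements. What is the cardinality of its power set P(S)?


The power set of a set with n elements has 2^n elements.
|P(S)| = 2^19 = 524288

524288


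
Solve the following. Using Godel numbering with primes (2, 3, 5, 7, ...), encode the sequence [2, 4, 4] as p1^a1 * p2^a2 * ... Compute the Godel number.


Encode each element as an exponent of the corresponding prime:
  2^2 = 4
  3^4 = 81
  5^4 = 625
Product = 4 * 81 * 625 = 202500

202500


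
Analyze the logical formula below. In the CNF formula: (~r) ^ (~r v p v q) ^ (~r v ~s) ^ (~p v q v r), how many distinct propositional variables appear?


Identify each variable that appears in the formula.
Variables found: p, q, r, s
Count = 4

4


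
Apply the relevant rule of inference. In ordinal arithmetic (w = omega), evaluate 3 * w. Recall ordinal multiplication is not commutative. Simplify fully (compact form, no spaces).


Compute 3 * w.
Ordinal * is associative and left-distributive over +, but NOT commutative; for finite n>1, n*w = w but w*n stays w*n.
For finite n>0, n * w = sup{n*k : k<w} = w. So 3 * w = w.
Result = w

w


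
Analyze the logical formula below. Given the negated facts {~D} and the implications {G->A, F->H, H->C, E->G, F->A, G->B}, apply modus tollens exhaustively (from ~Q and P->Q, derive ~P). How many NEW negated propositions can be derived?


Initial negated facts: {~D}
Apply modus tollens to closure:
  (no implication fires)
Final negated: {~D}
New negations: {(none)}
Count = 0

0


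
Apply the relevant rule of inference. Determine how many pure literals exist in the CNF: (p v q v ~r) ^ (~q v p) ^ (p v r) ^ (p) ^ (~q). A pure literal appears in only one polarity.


Check each variable for pure literal status:
p: pure positive
q: mixed (not pure)
r: mixed (not pure)
Pure literal count = 1

1


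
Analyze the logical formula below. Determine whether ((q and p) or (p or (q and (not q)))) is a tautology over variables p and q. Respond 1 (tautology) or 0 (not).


Check all 4 assignments:
p=0, q=0: 0
p=0, q=1: 0
p=1, q=0: 1
p=1, q=1: 1
Satisfying count = 2/4.
Tautology iff count = 4: no.

0


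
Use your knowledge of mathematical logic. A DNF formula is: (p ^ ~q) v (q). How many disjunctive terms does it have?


A DNF formula is a disjunction of terms (conjunctions).
Terms are separated by v.
Counting the disjuncts: 2 terms.

2


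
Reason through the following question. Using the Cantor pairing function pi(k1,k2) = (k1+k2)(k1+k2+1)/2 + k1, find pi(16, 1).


k1 + k2 = 17
(k1+k2)(k1+k2+1)/2 = 17 * 18 / 2 = 153
pi = 153 + 16 = 169

169


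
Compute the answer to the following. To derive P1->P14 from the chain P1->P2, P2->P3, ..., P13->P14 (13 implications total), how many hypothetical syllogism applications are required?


With 13 implications in a chain connecting 14 propositions:
P1->P2, P2->P3, ..., P13->P14
Steps needed = (number of implications) - 1 = 13 - 1 = 12

12


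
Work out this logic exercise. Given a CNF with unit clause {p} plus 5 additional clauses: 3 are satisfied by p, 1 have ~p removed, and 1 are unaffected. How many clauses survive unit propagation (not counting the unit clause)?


Satisfied (removed): 3
Shortened (remain): 1
Unchanged (remain): 1
Remaining = 1 + 1 = 2

2


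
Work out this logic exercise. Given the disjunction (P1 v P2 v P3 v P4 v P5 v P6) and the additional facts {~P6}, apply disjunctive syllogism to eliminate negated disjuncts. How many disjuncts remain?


Original disjuncts (6): P1, P2, P3, P4, P5, P6
Negated (eliminate): ~P6
Remaining disjuncts: P1, P2, P3, P4, P5
Count = 6 - 1 = 5

5


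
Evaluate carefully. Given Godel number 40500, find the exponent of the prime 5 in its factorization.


Factorize 40500 by dividing by 5 repeatedly.
Division steps: 5 divides 40500 exactly 3 time(s).
Exponent of 5 = 3

3


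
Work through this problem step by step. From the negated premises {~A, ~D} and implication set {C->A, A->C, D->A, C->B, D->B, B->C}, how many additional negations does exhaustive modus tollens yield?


Initial negated facts: {~A, ~D}
Apply modus tollens to closure:
  ~A and C->A  =>  ~C
  ~C and B->C  =>  ~B
Final negated: {~A, ~B, ~C, ~D}
New negations: {~B, ~C}
Count = 2

2
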